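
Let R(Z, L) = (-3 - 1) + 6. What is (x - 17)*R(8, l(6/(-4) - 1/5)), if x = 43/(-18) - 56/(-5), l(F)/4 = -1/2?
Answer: -737/45 ≈ -16.378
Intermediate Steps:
l(F) = -2 (l(F) = 4*(-1/2) = -2)
R(Z, L) = 2 (R(Z, L) = -4 + 6 = 2)
x = 793/90 (x = 43*(-1/18) - 56*(-1/5) = -43/18 + 56/5 = 793/90 ≈ 8.8111)
(x - 17)*R(8, l(6/(-4) - 1/5)) = (793/90 - 17)*2 = -737/90*2 = -737/45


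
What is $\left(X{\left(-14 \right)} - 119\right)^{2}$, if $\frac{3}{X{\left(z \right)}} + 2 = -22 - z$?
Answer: $\frac{1423249}{100} \approx 14232.0$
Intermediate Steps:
$X{\left(z \right)} = \frac{3}{-24 - z}$ ($X{\left(z \right)} = \frac{3}{-2 - \left(22 + z\right)} = \frac{3}{-24 - z}$)
$\left(X{\left(-14 \right)} - 119\right)^{2} = \left(- \frac{3}{24 - 14} - 119\right)^{2} = \left(- \frac{3}{10} - 119\right)^{2} = \left(- \frac{1193}{10}\right)^{2} = \frac{1423249}{100}$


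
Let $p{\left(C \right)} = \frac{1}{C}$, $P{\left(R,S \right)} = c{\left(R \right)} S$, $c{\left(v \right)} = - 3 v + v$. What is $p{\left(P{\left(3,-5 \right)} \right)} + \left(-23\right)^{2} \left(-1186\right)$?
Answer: $- \frac{18821819}{30} \approx -6.2739 \cdot 10^{5}$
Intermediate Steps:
$c{\left(v \right)} = - 2 v$
$P{\left(R,S \right)} = - 2 R S$
$p{\left(P{\left(3,-5 \right)} \right)} + \left(-23\right)^{2} \left(-1186\right) = \frac{1}{\left(-2\right) 3 \left(-5\right)} + \left(-23\right)^{2} \left(-1186\right) = \frac{1}{30} + 529 \left(-1186\right) = \frac{1}{30} - 627394 = - \frac{18821819}{30}$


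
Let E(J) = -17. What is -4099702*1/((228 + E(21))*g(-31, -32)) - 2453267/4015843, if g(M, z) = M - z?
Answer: -16464277218123/847342873 ≈ -19430.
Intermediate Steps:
-4099702*1/((228 + E(21))*g(-31, -32)) - 2453267/4015843 = -4099702*1/((-31 - 1*(-32))*(228 - 17)) - 2453267/4015843 = -4099702*1/(211*(-31 + 32)) - 2453267*1/4015843 = -4099702/(211*1) - 2453267/4015843 = -4099702/211 - 2453267/4015843 = -16464277218123/847342873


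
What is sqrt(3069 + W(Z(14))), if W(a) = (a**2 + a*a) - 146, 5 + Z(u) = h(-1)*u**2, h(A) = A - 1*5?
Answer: sqrt(2792445) ≈ 1671.1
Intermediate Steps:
h(A) = -5 + A (h(A) = A - 5 = -5 + A)
Z(u) = -5 - 6*u**2 (Z(u) = -5 + (-5 - 1)*u**2 = -5 - 6*u**2)
W(a) = -146 + 2*a**2 (W(a) = (a**2 + a**2) - 146 = 2*a**2 - 146 = -146 + 2*a**2)
sqrt(3069 + W(Z(14))) = sqrt(3069 + (-146 + 2*(-5 - 6*14**2)**2)) = sqrt(3069 + (-146 + 2*(-5 - 6*196)**2)) = sqrt(3069 + (-146 + 2*(-5 - 1176)**2)) = sqrt(3069 + (-146 + 2*(-1181)**2)) = sqrt(3069 + (-146 + 2*1394761)) = sqrt(3069 + (-146 + 2789522)) = sqrt(3069 + 2789376) = sqrt(2792445)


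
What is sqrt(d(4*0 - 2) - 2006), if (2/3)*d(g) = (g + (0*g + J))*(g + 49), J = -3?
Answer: I*sqrt(9434)/2 ≈ 48.564*I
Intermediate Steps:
d(g) = 3*(-3 + g)*(49 + g)/2 (d(g) = 3*((g + (0*g - 3))*(g + 49))/2 = 3*((g + (0 - 3))*(49 + g))/2 = 3*((g - 3)*(49 + g))/2 = 3*((-3 + g)*(49 + g))/2 = 3*(-3 + g)*(49 + g)/2)
sqrt(d(4*0 - 2) - 2006) = sqrt((-441/2 + 69*(4*0 - 2) + 3*(4*0 - 2)**2/2) - 2006) = sqrt((-441/2 + 69*(0 - 2) + 3*(0 - 2)**2/2) - 2006) = sqrt((-441/2 + 69*(-2) + (3/2)*(-2)**2) - 2006) = sqrt((-441/2 - 138 + (3/2)*4) - 2006) = sqrt((-441/2 - 138 + 6) - 2006) = sqrt(-705/2 - 2006) = sqrt(-4717/2) = I*sqrt(9434)/2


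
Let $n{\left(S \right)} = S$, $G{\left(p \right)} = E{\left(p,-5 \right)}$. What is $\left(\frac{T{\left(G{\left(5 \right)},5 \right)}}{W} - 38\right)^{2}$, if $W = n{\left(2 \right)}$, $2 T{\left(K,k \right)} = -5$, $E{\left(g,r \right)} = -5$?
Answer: $\frac{24649}{16} \approx 1540.6$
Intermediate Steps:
$G{\left(p \right)} = -5$
$T{\left(K,k \right)} = - \frac{5}{2}$ ($T{\left(K,k \right)} = \frac{1}{2} \left(-5\right) = - \frac{5}{2}$)
$W = 2$
$\left(\frac{T{\left(G{\left(5 \right)},5 \right)}}{W} - 38\right)^{2} = \left(- \frac{5}{2 \cdot 2} - 38\right)^{2} = \left(\left(- \frac{5}{2}\right) \frac{1}{2} - 38\right)^{2} = \left(- \frac{5}{4} - 38\right)^{2} = \left(- \frac{157}{4}\right)^{2} = \frac{24649}{16}$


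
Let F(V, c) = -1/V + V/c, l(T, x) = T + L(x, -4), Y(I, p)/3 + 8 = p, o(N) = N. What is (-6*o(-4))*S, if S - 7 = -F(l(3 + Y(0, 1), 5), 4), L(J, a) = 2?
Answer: 525/2 ≈ 262.50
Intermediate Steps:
Y(I, p) = -24 + 3*p
l(T, x) = 2 + T (l(T, x) = T + 2 = 2 + T)
S = 175/16 (S = 7 - (-1/(2 + (3 + (-24 + 3*1))) + (2 + (3 + (-24 + 3*1)))/4) = 7 - (-1/(2 + (3 + (-24 + 3))) + (2 + (3 + (-24 + 3)))*(¼)) = 7 - (-1/(2 + (3 - 21)) + (2 + (3 - 21))*(¼)) = 7 - (-1/(2 - 18) + (2 - 18)*(¼)) = 7 - (-1/(-16) - 16*¼) = 7 - (-1*(-1/16) - 4) = 7 - (1/16 - 4) = 7 - 1*(-63/16) = 7 + 63/16 = 175/16 ≈ 10.938)
(-6*o(-4))*S = -6*(-4)*(175/16) = 24*(175/16) = 525/2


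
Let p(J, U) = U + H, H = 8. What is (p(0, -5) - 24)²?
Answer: 441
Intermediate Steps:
p(J, U) = 8 + U (p(J, U) = U + 8 = 8 + U)
(p(0, -5) - 24)² = ((8 - 5) - 24)² = (3 - 24)² = (-21)² = 441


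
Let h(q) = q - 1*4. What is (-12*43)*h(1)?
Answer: 1548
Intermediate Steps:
h(q) = -4 + q (h(q) = q - 4 = -4 + q)
(-12*43)*h(1) = (-12*43)*(-4 + 1) = -516*(-3) = 1548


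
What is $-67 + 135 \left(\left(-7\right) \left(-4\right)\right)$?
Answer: $3713$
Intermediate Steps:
$-67 + 135 \left(\left(-7\right) \left(-4\right)\right) = -67 + 135 \cdot 28 = -67 + 3780 = 3713$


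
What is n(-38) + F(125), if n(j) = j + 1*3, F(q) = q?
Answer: 90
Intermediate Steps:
n(j) = 3 + j (n(j) = j + 3 = 3 + j)
n(-38) + F(125) = (3 - 38) + 125 = -35 + 125 = 90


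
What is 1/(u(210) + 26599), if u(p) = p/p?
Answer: 1/26600 ≈ 3.7594e-5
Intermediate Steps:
u(p) = 1
1/(u(210) + 26599) = 1/(1 + 26599) = 1/26600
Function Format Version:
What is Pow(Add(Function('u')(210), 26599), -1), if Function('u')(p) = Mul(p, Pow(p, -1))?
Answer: Rational(1, 26600) ≈ 3.7594e-5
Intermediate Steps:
Function('u')(p) = 1
Pow(Add(Function('u')(210), 26599), -1) = Pow(Add(1, 26599), -1) = Pow(26600, -1) = Rational(1, 26600)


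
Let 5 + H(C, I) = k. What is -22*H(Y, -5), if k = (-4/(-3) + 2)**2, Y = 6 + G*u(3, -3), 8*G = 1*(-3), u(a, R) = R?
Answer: -1210/9 ≈ -134.44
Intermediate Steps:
G = -3/8 (G = (1*(-3))/8 = (1/8)*(-3) = -3/8 ≈ -0.37500)
Y = 57/8 (Y = 6 - 3/8*(-3) = 6 + 9/8 = 57/8 ≈ 7.1250)
k = 100/9 (k = (-4*(-1/3) + 2)**2 = (4/3 + 2)**2 = (10/3)**2 = 100/9 ≈ 11.111)
H(C, I) = 55/9 (H(C, I) = -5 + 100/9 = 55/9)
-22*H(Y, -5) = -22*55/9 = -1210/9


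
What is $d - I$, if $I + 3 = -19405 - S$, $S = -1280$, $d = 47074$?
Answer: $65202$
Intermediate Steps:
$I = -18128$ ($I = -3 - 18125 = -18128$)
$d - I = 47074 - -18128 = 47074 + 18128 = 65202$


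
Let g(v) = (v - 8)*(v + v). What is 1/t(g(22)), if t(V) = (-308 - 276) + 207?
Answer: -1/377 ≈ -0.0026525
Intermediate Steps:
g(v) = 2*v*(-8 + v) (g(v) = (-8 + v)*(2*v) = 2*v*(-8 + v))
t(V) = -377 (t(V) = -584 + 207 = -377)
1/t(g(22)) = 1/(-377) = -1/377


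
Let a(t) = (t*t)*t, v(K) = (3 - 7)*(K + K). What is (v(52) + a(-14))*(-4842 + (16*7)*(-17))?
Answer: 21317360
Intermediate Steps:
v(K) = -8*K
a(t) = t³ (a(t) = t²*t = t³)
(v(52) + a(-14))*(-4842 + (16*7)*(-17)) = (-8*52 + (-14)³)*(-4842 + (16*7)*(-17)) = (-416 - 2744)*(-4842 + 112*(-17)) = -3160*(-4842 - 1904) = -3160*(-6746) = 21317360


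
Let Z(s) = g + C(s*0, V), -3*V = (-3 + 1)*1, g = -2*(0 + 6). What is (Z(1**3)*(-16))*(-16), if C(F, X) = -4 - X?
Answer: -12800/3 ≈ -4266.7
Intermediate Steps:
g = -12 (g = -2*6 = -12)
V = 2/3 (V = -(-3 + 1)/3 = -(-2)/3 = -1/3*(-2) = 2/3 ≈ 0.66667)
Z(s) = -50/3 (Z(s) = -12 + (-4 - 1*2/3) = -12 + (-4 - 2/3) = -12 - 14/3 = -50/3)
(Z(1**3)*(-16))*(-16) = -50/3*(-16)*(-16) = (800/3)*(-16) = -12800/3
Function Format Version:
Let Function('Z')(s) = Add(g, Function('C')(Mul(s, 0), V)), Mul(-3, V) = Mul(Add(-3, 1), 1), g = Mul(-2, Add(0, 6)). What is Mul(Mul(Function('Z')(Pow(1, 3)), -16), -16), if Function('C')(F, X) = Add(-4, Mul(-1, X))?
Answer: Rational(-12800, 3) ≈ -4266.7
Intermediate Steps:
g = -12 (g = Mul(-2, 6) = -12)
V = Rational(2, 3) (V = Mul(Rational(-1, 3), Mul(Add(-3, 1), 1)) = Mul(Rational(-1, 3), Mul(-2, 1)) = Mul(Rational(-1, 3), -2) = Rational(2, 3) ≈ 0.66667)
Function('Z')(s) = Rational(-50, 3) (Function('Z')(s) = Add(-12, Add(-4, Mul(-1, Rational(2, 3)))) = Add(-12, Add(-4, Rational(-2, 3))) = Add(-12, Rational(-14, 3)) = Rational(-50, 3))
Mul(Mul(Function('Z')(Pow(1, 3)), -16), -16) = Mul(Mul(Rational(-50, 3), -16), -16) = Mul(Rational(800, 3), -16) = Rational(-12800, 3)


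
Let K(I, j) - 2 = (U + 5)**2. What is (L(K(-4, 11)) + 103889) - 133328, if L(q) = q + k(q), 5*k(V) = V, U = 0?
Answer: -147033/5 ≈ -29407.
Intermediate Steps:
K(I, j) = 27 (K(I, j) = 2 + (0 + 5)**2 = 2 + 5**2 = 2 + 25 = 27)
k(V) = V/5
L(q) = 6*q/5 (L(q) = q + q/5 = 6*q/5)
(L(K(-4, 11)) + 103889) - 133328 = ((6/5)*27 + 103889) - 133328 = (162/5 + 103889) - 133328 = 519607/5 - 133328 = -147033/5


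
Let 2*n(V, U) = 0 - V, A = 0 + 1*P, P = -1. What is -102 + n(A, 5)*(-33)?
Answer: -237/2 ≈ -118.50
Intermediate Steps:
A = -1 (A = 0 + 1*(-1) = 0 - 1 = -1)
n(V, U) = -V/2 (n(V, U) = (0 - V)/2 = (-V)/2 = -V/2)
-102 + n(A, 5)*(-33) = -102 - 1/2*(-1)*(-33) = -102 + (1/2)*(-33) = -102 - 33/2 = -237/2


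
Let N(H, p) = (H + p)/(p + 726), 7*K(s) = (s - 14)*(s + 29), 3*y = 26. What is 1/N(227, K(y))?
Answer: 43930/12493 ≈ 3.5164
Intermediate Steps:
y = 26/3 (y = (⅓)*26 = 26/3 ≈ 8.6667)
K(s) = (-14 + s)*(29 + s)/7 (K(s) = ((s - 14)*(s + 29))/7 = ((-14 + s)*(29 + s))/7 = (-14 + s)*(29 + s)/7)
N(H, p) = (H + p)/(726 + p)
1/N(227, K(y)) = 1/((227 + (-58 + (26/3)²/7 + (15/7)*(26/3)))/(726 + (-58 + (26/3)²/7 + (15/7)*(26/3)))) = 1/((227 + (-58 + (⅐)*(676/9) + 130/7))/(726 + (-58 + (⅐)*(676/9) + 130/7))) = 1/((227 + (-58 + 676/63 + 130/7))/(726 + (-58 + 676/63 + 130/7))) = 1/((227 - 1808/63)/(726 - 1808/63)) = 1/((12493/63)/(43930/63)) = 1/((63/43930)*(12493/63)) = 1/(12493/43930) = 43930/12493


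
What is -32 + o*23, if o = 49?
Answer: 1095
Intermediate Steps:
-32 + o*23 = -32 + 49*23 = -32 + 1127 = 1095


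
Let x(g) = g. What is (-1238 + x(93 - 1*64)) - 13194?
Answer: -14403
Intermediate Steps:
(-1238 + x(93 - 1*64)) - 13194 = (-1238 + (93 - 1*64)) - 13194 = (-1238 + (93 - 64)) - 13194 = (-1238 + 29) - 13194 = -1209 - 13194 = -14403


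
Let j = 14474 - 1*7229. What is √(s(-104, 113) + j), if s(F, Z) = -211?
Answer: √7034 ≈ 83.869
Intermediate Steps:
j = 7245 (j = 14474 - 7229 = 7245)
√(s(-104, 113) + j) = √(-211 + 7245) = √7034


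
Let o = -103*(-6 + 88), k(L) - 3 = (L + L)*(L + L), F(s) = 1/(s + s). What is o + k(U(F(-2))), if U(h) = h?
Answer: -33771/4 ≈ -8442.8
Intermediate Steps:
F(s) = 1/(2*s)
k(L) = 3 + 4*L² (k(L) = 3 + (L + L)*(L + L) = 3 + (2*L)*(2*L) = 3 + 4*L²)
o = -8446 (o = -103*82 = -8446)
o + k(U(F(-2))) = -8446 + (3 + 4*((½)/(-2))²) = -8446 + (3 + 4*((½)*(-½))²) = -8446 + (3 + 4*(-¼)²) = -8446 + (3 + 4*(1/16)) = -8446 + (3 + ¼) = -8446 + 13/4 = -33771/4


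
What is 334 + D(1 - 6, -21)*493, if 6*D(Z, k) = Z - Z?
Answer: 334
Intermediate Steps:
D(Z, k) = 0 (D(Z, k) = (Z - Z)/6 = (⅙)*0 = 0)
334 + D(1 - 6, -21)*493 = 334 + 0*493 = 334 + 0 = 334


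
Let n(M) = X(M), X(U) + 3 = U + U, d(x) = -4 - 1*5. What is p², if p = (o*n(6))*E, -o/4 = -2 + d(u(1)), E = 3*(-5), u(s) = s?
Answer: 35283600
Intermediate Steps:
d(x) = -9 (d(x) = -4 - 5 = -9)
E = -15
X(U) = -3 + 2*U (X(U) = -3 + (U + U) = -3 + 2*U)
n(M) = -3 + 2*M
o = 44 (o = -4*(-2 - 9) = -4*(-11) = 44)
p = -5940 (p = (44*(-3 + 2*6))*(-15) = (44*(-3 + 12))*(-15) = (44*9)*(-15) = 396*(-15) = -5940)
p² = (-5940)² = 35283600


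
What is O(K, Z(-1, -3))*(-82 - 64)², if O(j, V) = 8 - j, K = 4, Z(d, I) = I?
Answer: 85264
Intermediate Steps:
O(K, Z(-1, -3))*(-82 - 64)² = (8 - 1*4)*(-82 - 64)² = (8 - 4)*(-146)² = 4*21316 = 85264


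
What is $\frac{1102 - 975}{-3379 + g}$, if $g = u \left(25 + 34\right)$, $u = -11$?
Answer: $- \frac{127}{4028} \approx -0.031529$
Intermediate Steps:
$g = -649$ ($g = - 11 \left(25 + 34\right) = \left(-11\right) 59 = -649$)
$\frac{1102 - 975}{-3379 + g} = \frac{1102 - 975}{-3379 - 649} = \frac{127}{-4028} = 127 \left(- \frac{1}{4028}\right) = - \frac{127}{4028}$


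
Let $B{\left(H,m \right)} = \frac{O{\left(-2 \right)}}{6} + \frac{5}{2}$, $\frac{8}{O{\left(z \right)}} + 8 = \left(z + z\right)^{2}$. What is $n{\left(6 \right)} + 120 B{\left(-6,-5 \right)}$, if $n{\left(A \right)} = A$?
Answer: $326$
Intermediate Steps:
$O{\left(z \right)} = \frac{8}{-8 + 4 z^{2}}$ ($O{\left(z \right)} = \frac{8}{-8 + \left(z + z\right)^{2}} = \frac{8}{-8 + \left(2 z\right)^{2}} = \frac{8}{-8 + 4 z^{2}}$)
$B{\left(H,m \right)} = \frac{8}{3}$ ($B{\left(H,m \right)} = \frac{2 \frac{1}{-2 + \left(-2\right)^{2}}}{6} + \frac{5}{2} = \frac{2}{-2 + 4} \cdot \frac{1}{6} + 5 \cdot \frac{1}{2} = \frac{2}{2} \cdot \frac{1}{6} + \frac{5}{2} = 2 \cdot \frac{1}{2} \cdot \frac{1}{6} + \frac{5}{2} = 1 \cdot \frac{1}{6} + \frac{5}{2} = \frac{1}{6} + \frac{5}{2} = \frac{8}{3}$)
$n{\left(6 \right)} + 120 B{\left(-6,-5 \right)} = 6 + 120 \cdot \frac{8}{3} = 6 + 320 = 326$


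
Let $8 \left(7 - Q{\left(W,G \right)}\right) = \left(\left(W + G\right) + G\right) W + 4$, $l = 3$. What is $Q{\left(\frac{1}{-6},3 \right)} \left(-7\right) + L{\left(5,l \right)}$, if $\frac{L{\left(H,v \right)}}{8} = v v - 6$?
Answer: $- \frac{6437}{288} \approx -22.351$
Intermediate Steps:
$Q{\left(W,G \right)} = \frac{13}{2} - \frac{W \left(W + 2 G\right)}{8}$ ($Q{\left(W,G \right)} = 7 - \frac{\left(\left(W + G\right) + G\right) W + 4}{8} = 7 - \frac{\left(\left(G + W\right) + G\right) W + 4}{8} = 7 - \frac{\left(W + 2 G\right) W + 4}{8} = 7 - \frac{W \left(W + 2 G\right) + 4}{8} = 7 - \frac{4 + W \left(W + 2 G\right)}{8} = 7 - \left(\frac{1}{2} + \frac{W \left(W + 2 G\right)}{8}\right) = \frac{13}{2} - \frac{W \left(W + 2 G\right)}{8}$)
$L{\left(H,v \right)} = -48 + 8 v^{2}$ ($L{\left(H,v \right)} = 8 \left(v v - 6\right) = 8 \left(v^{2} - 6\right) = 8 \left(-6 + v^{2}\right) = -48 + 8 v^{2}$)
$Q{\left(\frac{1}{-6},3 \right)} \left(-7\right) + L{\left(5,l \right)} = \left(\frac{13}{2} - \frac{\left(\frac{1}{-6}\right)^{2}}{8} - \frac{3}{4 \left(-6\right)}\right) \left(-7\right) - \left(48 - 8 \cdot 3^{2}\right) = \left(\frac{13}{2} - \frac{\left(- \frac{1}{6}\right)^{2}}{8} - \frac{3}{4} \left(- \frac{1}{6}\right)\right) \left(-7\right) + \left(-48 + 8 \cdot 9\right) = \left(\frac{13}{2} - \frac{1}{288} + \frac{1}{8}\right) \left(-7\right) + \left(-48 + 72\right) = \left(\frac{13}{2} - \frac{1}{288} + \frac{1}{8}\right) \left(-7\right) + 24 = \frac{1907}{288} \left(-7\right) + 24 = - \frac{13349}{288} + 24 = - \frac{6437}{288}$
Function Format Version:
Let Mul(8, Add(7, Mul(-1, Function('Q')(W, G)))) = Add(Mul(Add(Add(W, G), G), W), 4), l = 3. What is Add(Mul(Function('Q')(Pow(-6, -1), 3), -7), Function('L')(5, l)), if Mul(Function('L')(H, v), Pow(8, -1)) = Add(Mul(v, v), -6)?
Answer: Rational(-6437, 288) ≈ -22.351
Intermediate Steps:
Function('Q')(W, G) = Add(Rational(13, 2), Mul(Rational(-1, 8), W, Add(W, Mul(2, G)))) (Function('Q')(W, G) = Add(7, Mul(Rational(-1, 8), Add(Mul(Add(Add(W, G), G), W), 4))) = Add(7, Mul(Rational(-1, 8), Add(Mul(Add(Add(G, W), G), W), 4))) = Add(7, Mul(Rational(-1, 8), Add(Mul(Add(W, Mul(2, G)), W), 4))) = Add(7, Mul(Rational(-1, 8), Add(Mul(W, Add(W, Mul(2, G))), 4))) = Add(7, Mul(Rational(-1, 8), Add(4, Mul(W, Add(W, Mul(2, G)))))) = Add(7, Add(Rational(-1, 2), Mul(Rational(-1, 8), W, Add(W, Mul(2, G))))) = Add(Rational(13, 2), Mul(Rational(-1, 8), W, Add(W, Mul(2, G)))))
Function('L')(H, v) = Add(-48, Mul(8, Pow(v, 2))) (Function('L')(H, v) = Mul(8, Add(Mul(v, v), -6)) = Mul(8, Add(Pow(v, 2), -6)) = Mul(8, Add(-6, Pow(v, 2))) = Add(-48, Mul(8, Pow(v, 2))))
Add(Mul(Function('Q')(Pow(-6, -1), 3), -7), Function('L')(5, l)) = Add(Mul(Add(Rational(13, 2), Mul(Rational(-1, 8), Pow(Pow(-6, -1), 2)), Mul(Rational(-1, 4), 3, Pow(-6, -1))), -7), Add(-48, Mul(8, Pow(3, 2)))) = Add(Mul(Add(Rational(13, 2), Mul(Rational(-1, 8), Pow(Rational(-1, 6), 2)), Mul(Rational(-1, 4), 3, Rational(-1, 6))), -7), Add(-48, Mul(8, 9))) = Add(Mul(Add(Rational(13, 2), Mul(Rational(-1, 8), Rational(1, 36)), Rational(1, 8)), -7), Add(-48, 72)) = Add(Mul(Add(Rational(13, 2), Rational(-1, 288), Rational(1, 8)), -7), 24) = Add(Mul(Rational(1907, 288), -7), 24) = Add(Rational(-13349, 288), 24) = Rational(-6437, 288)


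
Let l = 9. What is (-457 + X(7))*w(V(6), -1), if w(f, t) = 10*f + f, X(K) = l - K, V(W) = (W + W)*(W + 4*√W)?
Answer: -360360 - 240240*√6 ≈ -9.4883e+5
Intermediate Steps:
V(W) = 2*W*(W + 4*√W) (V(W) = (2*W)*(W + 4*√W) = 2*W*(W + 4*√W))
X(K) = 9 - K
w(f, t) = 11*f
(-457 + X(7))*w(V(6), -1) = (-457 + (9 - 1*7))*(11*(2*6² + 8*6^(3/2))) = (-457 + (9 - 7))*(11*(2*36 + 8*(6*√6))) = (-457 + 2)*(11*(72 + 48*√6)) = -455*(792 + 528*√6) = -360360 - 240240*√6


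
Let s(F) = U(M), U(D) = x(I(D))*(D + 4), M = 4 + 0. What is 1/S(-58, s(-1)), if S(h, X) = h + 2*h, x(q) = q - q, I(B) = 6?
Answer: -1/174 ≈ -0.0057471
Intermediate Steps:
x(q) = 0
M = 4
U(D) = 0 (U(D) = 0*(D + 4) = 0*(4 + D) = 0)
s(F) = 0
S(h, X) = 3*h
1/S(-58, s(-1)) = 1/(3*(-58)) = 1/(-174) = -1/174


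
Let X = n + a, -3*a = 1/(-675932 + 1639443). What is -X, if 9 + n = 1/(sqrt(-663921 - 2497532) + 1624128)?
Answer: (-42251358955611*I + 26014798*sqrt(3161453))/(2890533*(sqrt(3161453) - 1624128*I)) ≈ 9.0 + 6.7303e-10*I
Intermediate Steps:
n = -9 + 1/(1624128 + I*sqrt(3161453)) (n = -9 + 1/(sqrt(-663921 - 2497532) + 1624128) = -9 + 1/(sqrt(-3161453) + 1624128) = -9 + 1/(I*sqrt(3161453) + 1624128) = -9 + 1/(1624128 + I*sqrt(3161453)) ≈ -9.0 - 6.7407e-10*I)
a = -1/2890533 (a = -1/(3*(-675932 + 1639443)) = -1/3/963511 = -1/3*1/963511 = -1/2890533 ≈ -3.4596e-7)
X = -1/2890533 + (-9*sqrt(3161453) + 14617151*I)/(sqrt(3161453) - 1624128*I) (X = (-9*sqrt(3161453) + 14617151*I)/(sqrt(3161453) - 1624128*I) - 1/2890533 = -1/2890533 + (-9*sqrt(3161453) + 14617151*I)/(sqrt(3161453) - 1624128*I) ≈ -9.0 - 6.7406e-10*I)
-X = -(-26014798*sqrt(3161453) + 42251358955611*I)/(2890533*(sqrt(3161453) - 1624128*I))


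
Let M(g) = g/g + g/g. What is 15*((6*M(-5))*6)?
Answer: 1080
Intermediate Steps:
M(g) = 2 (M(g) = 1 + 1 = 2)
15*((6*M(-5))*6) = 15*((6*2)*6) = 15*(12*6) = 15*72 = 1080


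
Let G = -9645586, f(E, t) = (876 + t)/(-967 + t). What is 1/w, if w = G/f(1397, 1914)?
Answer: -1395/4567184971 ≈ -3.0544e-7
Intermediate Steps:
f(E, t) = (876 + t)/(-967 + t)
w = -4567184971/1395 (w = -9645586*(-967 + 1914)/(876 + 1914) = -9645586/(2790/947) = -9645586/((1/947)*2790) = -9645586/2790/947 = -9645586*947/2790 = -4567184971/1395 ≈ -3.2740e+6)
1/w = 1/(-4567184971/1395) = -1395/4567184971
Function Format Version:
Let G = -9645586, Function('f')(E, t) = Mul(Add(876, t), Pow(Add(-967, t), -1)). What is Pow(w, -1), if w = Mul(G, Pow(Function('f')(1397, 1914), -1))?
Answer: Rational(-1395, 4567184971) ≈ -3.0544e-7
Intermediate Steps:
Function('f')(E, t) = Mul(Pow(Add(-967, t), -1), Add(876, t))
w = Rational(-4567184971, 1395) (w = Mul(-9645586, Pow(Mul(Pow(Add(-967, 1914), -1), Add(876, 1914)), -1)) = Mul(-9645586, Pow(Mul(Pow(947, -1), 2790), -1)) = Mul(-9645586, Pow(Mul(Rational(1, 947), 2790), -1)) = Mul(-9645586, Pow(Rational(2790, 947), -1)) = Mul(-9645586, Rational(947, 2790)) = Rational(-4567184971, 1395) ≈ -3.2740e+6)
Pow(w, -1) = Pow(Rational(-4567184971, 1395), -1) = Rational(-1395, 4567184971)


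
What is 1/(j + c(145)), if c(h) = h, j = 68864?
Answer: 1/69009 ≈ 1.4491e-5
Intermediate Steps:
1/(j + c(145)) = 1/(68864 + 145) = 1/69009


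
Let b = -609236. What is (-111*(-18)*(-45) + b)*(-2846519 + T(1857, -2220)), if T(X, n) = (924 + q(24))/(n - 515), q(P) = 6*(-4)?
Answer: 1088602533753658/547 ≈ 1.9901e+12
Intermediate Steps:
q(P) = -24
T(X, n) = 900/(-515 + n) (T(X, n) = (924 - 24)/(n - 515) = 900/(-515 + n))
(-111*(-18)*(-45) + b)*(-2846519 + T(1857, -2220)) = (-111*(-18)*(-45) - 609236)*(-2846519 + 900/(-515 - 2220)) = (1998*(-45) - 609236)*(-2846519 + 900/(-2735)) = (-89910 - 609236)*(-2846519 + 900*(-1/2735)) = -699146*(-2846519 - 180/547) = -699146*(-1557046073/547) = 1088602533753658/547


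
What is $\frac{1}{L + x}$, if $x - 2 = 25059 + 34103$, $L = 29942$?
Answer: $\frac{1}{89106} \approx 1.1223 \cdot 10^{-5}$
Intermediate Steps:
$x = 59164$ ($x = 2 + \left(25059 + 34103\right) = 2 + 59162 = 59164$)
$\frac{1}{L + x} = \frac{1}{29942 + 59164} = \frac{1}{89106}$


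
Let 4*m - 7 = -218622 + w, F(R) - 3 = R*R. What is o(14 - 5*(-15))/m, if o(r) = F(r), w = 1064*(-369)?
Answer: -31696/611231 ≈ -0.051856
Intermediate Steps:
F(R) = 3 + R² (F(R) = 3 + R*R = 3 + R²)
w = -392616
o(r) = 3 + r²
m = -611231/4 (m = 7/4 + (-218622 - 392616)/4 = 7/4 + (¼)*(-611238) = 7/4 - 305619/2 = -611231/4 ≈ -1.5281e+5)
o(14 - 5*(-15))/m = (3 + (14 - 5*(-15))²)/(-611231/4) = (3 + (14 + 75)²)*(-4/611231) = (3 + 89²)*(-4/611231) = (3 + 7921)*(-4/611231) = 7924*(-4/611231) = -31696/611231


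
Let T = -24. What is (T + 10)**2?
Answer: 196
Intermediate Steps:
(T + 10)**2 = (-24 + 10)**2 = (-14)**2 = 196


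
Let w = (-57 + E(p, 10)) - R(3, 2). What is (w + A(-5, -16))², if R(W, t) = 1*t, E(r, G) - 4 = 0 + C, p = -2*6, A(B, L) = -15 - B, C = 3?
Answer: 3844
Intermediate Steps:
p = -12
E(r, G) = 7 (E(r, G) = 4 + (0 + 3) = 4 + 3 = 7)
R(W, t) = t
w = -52 (w = (-57 + 7) - 1*2 = -50 - 2 = -52)
(w + A(-5, -16))² = (-52 + (-15 - 1*(-5)))² = (-52 + (-15 + 5))² = (-52 - 10)² = (-62)² = 3844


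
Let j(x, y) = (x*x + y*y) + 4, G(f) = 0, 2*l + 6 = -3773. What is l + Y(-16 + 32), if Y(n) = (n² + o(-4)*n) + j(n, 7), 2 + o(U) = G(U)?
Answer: -2713/2 ≈ -1356.5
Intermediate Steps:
l = -3779/2 (l = -3 + (½)*(-3773) = -3 - 3773/2 = -3779/2 ≈ -1889.5)
o(U) = -2 (o(U) = -2 + 0 = -2)
j(x, y) = 4 + x² + y² (j(x, y) = (x² + y²) + 4 = 4 + x² + y²)
Y(n) = 53 - 2*n + 2*n² (Y(n) = (n² - 2*n) + (4 + n² + 7²) = (n² - 2*n) + (4 + n² + 49) = (n² - 2*n) + (53 + n²) = 53 - 2*n + 2*n²)
l + Y(-16 + 32) = -3779/2 + (53 - 2*(-16 + 32) + 2*(-16 + 32)²) = -3779/2 + (53 - 2*16 + 2*16²) = -3779/2 + (53 - 32 + 2*256) = -3779/2 + (53 - 32 + 512) = -3779/2 + 533 = -2713/2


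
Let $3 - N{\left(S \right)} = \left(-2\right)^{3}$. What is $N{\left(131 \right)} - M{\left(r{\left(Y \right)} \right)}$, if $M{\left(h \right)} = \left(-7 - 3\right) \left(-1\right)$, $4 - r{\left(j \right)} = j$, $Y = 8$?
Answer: $1$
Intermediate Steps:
$r{\left(j \right)} = 4 - j$
$M{\left(h \right)} = 10$ ($M{\left(h \right)} = \left(-10\right) \left(-1\right) = 10$)
$N{\left(S \right)} = 11$ ($N{\left(S \right)} = 3 - \left(-2\right)^{3} = 3 - -8 = 3 + 8 = 11$)
$N{\left(131 \right)} - M{\left(r{\left(Y \right)} \right)} = 11 - 10 = 1$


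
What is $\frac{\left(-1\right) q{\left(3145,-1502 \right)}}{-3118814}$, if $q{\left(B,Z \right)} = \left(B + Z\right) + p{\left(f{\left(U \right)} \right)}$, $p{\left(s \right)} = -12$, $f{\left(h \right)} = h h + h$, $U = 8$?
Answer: $\frac{1631}{3118814} \approx 0.00052296$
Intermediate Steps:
$f{\left(h \right)} = h + h^{2}$ ($f{\left(h \right)} = h^{2} + h = h + h^{2}$)
$q{\left(B,Z \right)} = -12 + B + Z$ ($q{\left(B,Z \right)} = \left(B + Z\right) - 12 = -12 + B + Z$)
$\frac{\left(-1\right) q{\left(3145,-1502 \right)}}{-3118814} = \frac{\left(-1\right) \left(-12 + 3145 - 1502\right)}{-3118814} = \left(-1\right) 1631 \left(- \frac{1}{3118814}\right) = \left(-1631\right) \left(- \frac{1}{3118814}\right) = \frac{1631}{3118814}$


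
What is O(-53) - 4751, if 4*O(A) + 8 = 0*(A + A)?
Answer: -4753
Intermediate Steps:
O(A) = -2 (O(A) = -2 + (0*(A + A))/4 = -2 + (0*(2*A))/4 = -2 + (¼)*0 = -2 + 0 = -2)
O(-53) - 4751 = -2 - 4751 = -4753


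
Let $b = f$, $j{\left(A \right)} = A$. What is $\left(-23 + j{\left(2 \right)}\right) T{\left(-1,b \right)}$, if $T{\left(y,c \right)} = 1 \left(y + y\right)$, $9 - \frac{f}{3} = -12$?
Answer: $42$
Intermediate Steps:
$f = 63$ ($f = 27 - -36 = 27 + 36 = 63$)
$b = 63$
$T{\left(y,c \right)} = 2 y$ ($T{\left(y,c \right)} = 1 \cdot 2 y = 2 y$)
$\left(-23 + j{\left(2 \right)}\right) T{\left(-1,b \right)} = \left(-23 + 2\right) 2 \left(-1\right) = \left(-21\right) \left(-2\right) = 42$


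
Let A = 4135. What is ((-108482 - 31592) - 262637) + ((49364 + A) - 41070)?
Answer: -390282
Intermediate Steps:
((-108482 - 31592) - 262637) + ((49364 + A) - 41070) = ((-108482 - 31592) - 262637) + ((49364 + 4135) - 41070) = (-140074 - 262637) + (53499 - 41070) = -402711 + 12429 = -390282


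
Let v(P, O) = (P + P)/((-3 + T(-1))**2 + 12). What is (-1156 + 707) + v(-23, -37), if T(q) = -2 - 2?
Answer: -27435/61 ≈ -449.75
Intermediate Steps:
T(q) = -4
v(P, O) = 2*P/61 (v(P, O) = (P + P)/((-3 - 4)**2 + 12) = (2*P)/((-7)**2 + 12) = (2*P)/(49 + 12) = (2*P)/61 = (2*P)*(1/61) = 2*P/61)
(-1156 + 707) + v(-23, -37) = (-1156 + 707) + (2/61)*(-23) = -449 - 46/61 = -27435/61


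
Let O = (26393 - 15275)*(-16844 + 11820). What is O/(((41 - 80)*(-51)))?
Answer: -1095232/39 ≈ -28083.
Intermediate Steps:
O = -55856832 (O = 11118*(-5024) = -55856832)
O/(((41 - 80)*(-51))) = -55856832*(-1/(51*(41 - 80))) = -55856832/((-39*(-51))) = -55856832/1989 = -55856832*1/1989 = -1095232/39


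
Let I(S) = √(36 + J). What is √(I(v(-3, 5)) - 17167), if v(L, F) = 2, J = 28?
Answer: I*√17159 ≈ 130.99*I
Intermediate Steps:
I(S) = 8 (I(S) = √(36 + 28) = √64 = 8)
√(I(v(-3, 5)) - 17167) = √(8 - 17167) = √(-17159) = I*√17159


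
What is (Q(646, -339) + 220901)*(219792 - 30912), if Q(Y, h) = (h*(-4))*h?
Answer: -45101333040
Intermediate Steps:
Q(Y, h) = -4*h² (Q(Y, h) = (-4*h)*h = -4*h²)
(Q(646, -339) + 220901)*(219792 - 30912) = (-4*(-339)² + 220901)*(219792 - 30912) = (-4*114921 + 220901)*188880 = (-459684 + 220901)*188880 = -238783*188880 = -45101333040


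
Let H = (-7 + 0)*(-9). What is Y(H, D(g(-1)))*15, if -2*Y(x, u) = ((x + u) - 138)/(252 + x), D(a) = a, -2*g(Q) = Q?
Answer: 149/84 ≈ 1.7738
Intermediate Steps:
g(Q) = -Q/2
H = 63 (H = -7*(-9) = 63)
Y(x, u) = -(-138 + u + x)/(2*(252 + x)) (Y(x, u) = -((x + u) - 138)/(2*(252 + x)) = -((u + x) - 138)/(2*(252 + x)) = -(-138 + u + x)/(2*(252 + x)))
Y(H, D(g(-1)))*15 = ((138 - (-1)*(-1)/2 - 1*63)/(2*(252 + 63)))*15 = ((½)*(138 - 1*½ - 63)/315)*15 = ((½)*(1/315)*(138 - ½ - 63))*15 = ((½)*(1/315)*(149/2))*15 = (149/1260)*15 = 149/84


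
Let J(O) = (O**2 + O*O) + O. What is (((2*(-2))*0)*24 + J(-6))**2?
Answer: 4356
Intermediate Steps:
J(O) = O + 2*O**2 (J(O) = (O**2 + O**2) + O = 2*O**2 + O = O + 2*O**2)
(((2*(-2))*0)*24 + J(-6))**2 = (((2*(-2))*0)*24 - 6*(1 + 2*(-6)))**2 = (-4*0*24 - 6*(1 - 12))**2 = (0*24 - 6*(-11))**2 = (0 + 66)**2 = 66**2 = 4356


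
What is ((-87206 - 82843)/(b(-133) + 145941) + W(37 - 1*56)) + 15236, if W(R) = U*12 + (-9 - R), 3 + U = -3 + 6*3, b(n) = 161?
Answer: 204394521/13282 ≈ 15389.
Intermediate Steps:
U = 12 (U = -3 + (-3 + 6*3) = -3 + (-3 + 18) = -3 + 15 = 12)
W(R) = 135 - R (W(R) = 12*12 + (-9 - R) = 144 + (-9 - R) = 135 - R)
((-87206 - 82843)/(b(-133) + 145941) + W(37 - 1*56)) + 15236 = ((-87206 - 82843)/(161 + 145941) + (135 - (37 - 1*56))) + 15236 = (-170049/146102 + (135 - (37 - 56))) + 15236 = (-170049*1/146102 + (135 - 1*(-19))) + 15236 = (-15459/13282 + (135 + 19)) + 15236 = (-15459/13282 + 154) + 15236 = 2029969/13282 + 15236 = 204394521/13282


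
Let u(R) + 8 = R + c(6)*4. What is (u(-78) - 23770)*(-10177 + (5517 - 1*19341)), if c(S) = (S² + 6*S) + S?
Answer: 565079544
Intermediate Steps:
c(S) = S² + 7*S
u(R) = 304 + R (u(R) = -8 + (R + (6*(7 + 6))*4) = -8 + (R + (6*13)*4) = -8 + (R + 78*4) = -8 + (R + 312) = -8 + (312 + R) = 304 + R)
(u(-78) - 23770)*(-10177 + (5517 - 1*19341)) = ((304 - 78) - 23770)*(-10177 + (5517 - 1*19341)) = (226 - 23770)*(-10177 + (5517 - 19341)) = -23544*(-10177 - 13824) = -23544*(-24001) = 565079544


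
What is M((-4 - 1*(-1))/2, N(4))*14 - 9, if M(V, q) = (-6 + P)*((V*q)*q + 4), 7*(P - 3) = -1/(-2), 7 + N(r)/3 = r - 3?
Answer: 19753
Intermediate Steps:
N(r) = -30 + 3*r (N(r) = -21 + 3*(r - 3) = -21 + 3*(-3 + r) = -21 + (-9 + 3*r) = -30 + 3*r)
P = 43/14 (P = 3 + (-1/(-2))/7 = 3 + (-1*(-1/2))/7 = 3 + (1/7)*(1/2) = 3 + 1/14 = 43/14 ≈ 3.0714)
M(V, q) = -82/7 - 41*V*q**2/14 (M(V, q) = (-6 + 43/14)*((V*q)*q + 4) = -41*(V*q**2 + 4)/14 = -41*(4 + V*q**2)/14 = -82/7 - 41*V*q**2/14)
M((-4 - 1*(-1))/2, N(4))*14 - 9 = (-82/7 - 41*(-4 - 1*(-1))/2*(-30 + 3*4)**2/14)*14 - 9 = (-82/7 - 41*(-4 + 1)*(1/2)*(-30 + 12)**2/14)*14 - 9 = (-82/7 - 41/14*(-3*1/2)*(-18)**2)*14 - 9 = (-82/7 - 41/14*(-3/2)*324)*14 - 9 = (-82/7 + 9963/7)*14 - 9 = (9881/7)*14 - 9 = 19762 - 9 = 19753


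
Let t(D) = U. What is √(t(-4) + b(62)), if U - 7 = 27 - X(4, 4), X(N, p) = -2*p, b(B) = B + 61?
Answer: √165 ≈ 12.845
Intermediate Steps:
b(B) = 61 + B
U = 42 (U = 7 + (27 - (-2)*4) = 7 + (27 - 1*(-8)) = 7 + (27 + 8) = 7 + 35 = 42)
t(D) = 42
√(t(-4) + b(62)) = √(42 + (61 + 62)) = √(42 + 123) = √165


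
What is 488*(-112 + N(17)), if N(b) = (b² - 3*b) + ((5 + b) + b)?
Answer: 80520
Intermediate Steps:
N(b) = 5 + b² - b (N(b) = (b² - 3*b) + (5 + 2*b) = 5 + b² - b)
488*(-112 + N(17)) = 488*(-112 + (5 + 17² - 1*17)) = 488*(-112 + (5 + 289 - 17)) = 488*(-112 + 277) = 488*165 = 80520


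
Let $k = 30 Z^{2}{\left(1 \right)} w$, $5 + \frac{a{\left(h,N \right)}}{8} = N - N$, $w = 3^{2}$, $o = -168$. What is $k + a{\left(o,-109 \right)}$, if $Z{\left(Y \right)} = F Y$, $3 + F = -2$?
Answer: $6710$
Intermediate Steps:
$F = -5$ ($F = -3 - 2 = -5$)
$Z{\left(Y \right)} = - 5 Y$
$w = 9$
$a{\left(h,N \right)} = -40$ ($a{\left(h,N \right)} = -40 + 8 \left(N - N\right) = -40 + 8 \cdot 0 = -40 + 0 = -40$)
$k = 6750$ ($k = 30 \left(\left(-5\right) 1\right)^{2} \cdot 9 = 30 \left(-5\right)^{2} \cdot 9 = 30 \cdot 25 \cdot 9 = 750 \cdot 9 = 6750$)
$k + a{\left(o,-109 \right)} = 6750 - 40 = 6710$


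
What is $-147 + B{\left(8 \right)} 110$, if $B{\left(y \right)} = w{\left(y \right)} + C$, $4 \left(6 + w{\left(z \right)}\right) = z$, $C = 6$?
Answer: $73$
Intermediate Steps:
$w{\left(z \right)} = -6 + \frac{z}{4}$
$B{\left(y \right)} = \frac{y}{4}$ ($B{\left(y \right)} = \left(-6 + \frac{y}{4}\right) + 6 = \frac{y}{4}$)
$-147 + B{\left(8 \right)} 110 = -147 + \frac{1}{4} \cdot 8 \cdot 110 = -147 + 2 \cdot 110 = -147 + 220 = 73$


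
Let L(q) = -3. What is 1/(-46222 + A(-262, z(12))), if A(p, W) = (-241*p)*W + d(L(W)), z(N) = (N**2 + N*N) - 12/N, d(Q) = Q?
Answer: 1/18075529 ≈ 5.5323e-8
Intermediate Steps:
z(N) = -12/N + 2*N**2 (z(N) = (N**2 + N**2) - 12/N = 2*N**2 - 12/N = -12/N + 2*N**2)
A(p, W) = -3 - 241*W*p (A(p, W) = (-241*p)*W - 3 = -241*W*p - 3 = -3 - 241*W*p)
1/(-46222 + A(-262, z(12))) = 1/(-46222 + (-3 - 241*2*(-6 + 12**3)/12*(-262))) = 1/(-46222 + (-3 - 241*2*(1/12)*(-6 + 1728)*(-262))) = 1/(-46222 + (-3 - 241*2*(1/12)*1722*(-262))) = 1/(-46222 + (-3 - 241*287*(-262))) = 1/(-46222 + (-3 + 18121754)) = 1/(-46222 + 18121751) = 1/18075529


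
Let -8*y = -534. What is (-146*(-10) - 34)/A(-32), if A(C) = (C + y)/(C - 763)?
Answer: -4534680/139 ≈ -32624.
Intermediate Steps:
y = 267/4 (y = -1/8*(-534) = 267/4 ≈ 66.750)
A(C) = (267/4 + C)/(-763 + C) (A(C) = (C + 267/4)/(C - 763) = (267/4 + C)/(-763 + C))
(-146*(-10) - 34)/A(-32) = (-146*(-10) - 34)/(((267/4 - 32)/(-763 - 32))) = (1460 - 34)/(((139/4)/(-795))) = 1426/((-1/795*139/4)) = 1426/(-139/3180) = 1426*(-3180/139) = -4534680/139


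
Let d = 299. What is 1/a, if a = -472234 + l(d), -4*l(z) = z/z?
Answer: -4/1888937 ≈ -2.1176e-6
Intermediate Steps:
l(z) = -¼ (l(z) = -z/(4*z) = -¼*1 = -¼)
a = -1888937/4 (a = -472234 - ¼ = -1888937/4 ≈ -4.7223e+5)
1/a = 1/(-1888937/4) = -4/1888937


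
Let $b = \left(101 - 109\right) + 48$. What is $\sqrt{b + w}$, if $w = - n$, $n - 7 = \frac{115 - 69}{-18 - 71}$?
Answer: $\frac{\sqrt{265487}}{89} \approx 5.7894$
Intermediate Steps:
$n = \frac{577}{89}$ ($n = 7 + \frac{115 - 69}{-18 - 71} = 7 + \frac{46}{-89} = 7 + 46 \left(- \frac{1}{89}\right) = 7 - \frac{46}{89} = \frac{577}{89} \approx 6.4831$)
$w = - \frac{577}{89}$ ($w = \left(-1\right) \frac{577}{89} = - \frac{577}{89} \approx -6.4831$)
$b = 40$ ($b = -8 + 48 = 40$)
$\sqrt{b + w} = \sqrt{40 - \frac{577}{89}} = \sqrt{\frac{2983}{89}} = \frac{\sqrt{265487}}{89}$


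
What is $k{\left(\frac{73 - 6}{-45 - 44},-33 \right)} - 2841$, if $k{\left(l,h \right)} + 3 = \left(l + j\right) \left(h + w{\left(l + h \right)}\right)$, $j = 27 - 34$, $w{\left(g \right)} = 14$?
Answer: $- \frac{240006}{89} \approx -2696.7$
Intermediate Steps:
$j = -7$ ($j = 27 - 34 = -7$)
$k{\left(l,h \right)} = -3 + \left(-7 + l\right) \left(14 + h\right)$ ($k{\left(l,h \right)} = -3 + \left(l - 7\right) \left(h + 14\right) = -3 + \left(-7 + l\right) \left(14 + h\right)$)
$k{\left(\frac{73 - 6}{-45 - 44},-33 \right)} - 2841 = \left(-101 - -231 + 14 \frac{73 - 6}{-45 - 44} - 33 \frac{73 - 6}{-45 - 44}\right) - 2841 = \left(-101 + 231 + 14 \frac{67}{-89} - 33 \frac{67}{-89}\right) - 2841 = \left(-101 + 231 + 14 \cdot 67 \left(- \frac{1}{89}\right) - 33 \cdot 67 \left(- \frac{1}{89}\right)\right) - 2841 = \left(-101 + 231 + 14 \left(- \frac{67}{89}\right) - - \frac{2211}{89}\right) - 2841 = \left(-101 + 231 - \frac{938}{89} + \frac{2211}{89}\right) - 2841 = \frac{12843}{89} - 2841 = - \frac{240006}{89}$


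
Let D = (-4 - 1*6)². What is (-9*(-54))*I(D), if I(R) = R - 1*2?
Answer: 47628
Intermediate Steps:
D = 100 (D = (-4 - 6)² = (-10)² = 100)
I(R) = -2 + R (I(R) = R - 2 = -2 + R)
(-9*(-54))*I(D) = (-9*(-54))*(-2 + 100) = 486*98 = 47628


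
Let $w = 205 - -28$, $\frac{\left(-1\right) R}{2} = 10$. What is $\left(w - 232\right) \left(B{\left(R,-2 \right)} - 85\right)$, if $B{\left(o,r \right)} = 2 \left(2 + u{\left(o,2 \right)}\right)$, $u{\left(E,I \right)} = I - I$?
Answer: $-81$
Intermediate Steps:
$R = -20$ ($R = \left(-2\right) 10 = -20$)
$u{\left(E,I \right)} = 0$
$w = 233$ ($w = 205 + 28 = 233$)
$B{\left(o,r \right)} = 4$ ($B{\left(o,r \right)} = 2 \left(2 + 0\right) = 2 \cdot 2 = 4$)
$\left(w - 232\right) \left(B{\left(R,-2 \right)} - 85\right) = \left(233 - 232\right) \left(4 - 85\right) = 1 \left(-81\right) = -81$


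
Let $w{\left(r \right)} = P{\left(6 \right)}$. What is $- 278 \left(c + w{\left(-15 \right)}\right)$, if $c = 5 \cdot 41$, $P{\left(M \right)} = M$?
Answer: $-58658$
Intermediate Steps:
$c = 205$
$w{\left(r \right)} = 6$
$- 278 \left(c + w{\left(-15 \right)}\right) = - 278 \left(205 + 6\right) = \left(-278\right) 211 = -58658$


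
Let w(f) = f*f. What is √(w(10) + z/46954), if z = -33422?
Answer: √189358577/1381 ≈ 9.9643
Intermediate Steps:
w(f) = f²
√(w(10) + z/46954) = √(10² - 33422/46954) = √(100 - 33422*1/46954) = √(100 - 983/1381) = √(137117/1381) = √189358577/1381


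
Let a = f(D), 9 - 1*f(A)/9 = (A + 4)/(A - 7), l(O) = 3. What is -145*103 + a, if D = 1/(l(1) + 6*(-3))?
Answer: -1573993/106 ≈ -14849.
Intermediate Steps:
D = -1/15 (D = 1/(3 + 6*(-3)) = 1/(3 - 18) = 1/(-15) = -1/15 ≈ -0.066667)
f(A) = 81 - 9*(4 + A)/(-7 + A) (f(A) = 81 - 9*(A + 4)/(A - 7) = 81 - 9*(4 + A)/(-7 + A))
a = 9117/106 (a = 9*(-67 + 8*(-1/15))/(-7 - 1/15) = 9*(-67 - 8/15)/(-106/15) = 9*(-15/106)*(-1013/15) = 9117/106 ≈ 86.009)
-145*103 + a = -145*103 + 9117/106 = -14935 + 9117/106 = -1573993/106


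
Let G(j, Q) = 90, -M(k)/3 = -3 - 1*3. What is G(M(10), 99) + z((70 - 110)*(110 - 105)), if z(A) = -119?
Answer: -29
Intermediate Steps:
M(k) = 18 (M(k) = -3*(-3 - 1*3) = -3*(-3 - 3) = -3*(-6) = 18)
G(M(10), 99) + z((70 - 110)*(110 - 105)) = 90 - 119 = -29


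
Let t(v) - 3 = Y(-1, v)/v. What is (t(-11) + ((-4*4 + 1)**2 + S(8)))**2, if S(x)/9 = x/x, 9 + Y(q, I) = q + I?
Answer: 6906384/121 ≈ 57078.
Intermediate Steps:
Y(q, I) = -9 + I + q (Y(q, I) = -9 + (q + I) = -9 + (I + q) = -9 + I + q)
S(x) = 9 (S(x) = 9*(x/x) = 9*1 = 9)
t(v) = 3 + (-10 + v)/v (t(v) = 3 + (-9 + v - 1)/v = 3 + (-10 + v)/v)
(t(-11) + ((-4*4 + 1)**2 + S(8)))**2 = ((4 - 10/(-11)) + ((-4*4 + 1)**2 + 9))**2 = ((4 - 10*(-1/11)) + ((-16 + 1)**2 + 9))**2 = ((4 + 10/11) + ((-15)**2 + 9))**2 = (54/11 + (225 + 9))**2 = (54/11 + 234)**2 = (2628/11)**2 = 6906384/121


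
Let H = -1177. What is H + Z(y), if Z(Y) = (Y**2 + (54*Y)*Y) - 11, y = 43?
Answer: 100507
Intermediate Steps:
Z(Y) = -11 + 55*Y**2 (Z(Y) = (Y**2 + 54*Y**2) - 11 = 55*Y**2 - 11 = -11 + 55*Y**2)
H + Z(y) = -1177 + (-11 + 55*43**2) = -1177 + (-11 + 55*1849) = -1177 + (-11 + 101695) = -1177 + 101684 = 100507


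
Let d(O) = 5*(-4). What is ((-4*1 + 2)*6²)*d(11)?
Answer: 1440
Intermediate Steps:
d(O) = -20
((-4*1 + 2)*6²)*d(11) = ((-4*1 + 2)*6²)*(-20) = ((-4 + 2)*36)*(-20) = -2*36*(-20) = -72*(-20) = 1440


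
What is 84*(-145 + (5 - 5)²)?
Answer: -12180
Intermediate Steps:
84*(-145 + (5 - 5)²) = 84*(-145 + 0²) = 84*(-145 + 0) = 84*(-145) = -12180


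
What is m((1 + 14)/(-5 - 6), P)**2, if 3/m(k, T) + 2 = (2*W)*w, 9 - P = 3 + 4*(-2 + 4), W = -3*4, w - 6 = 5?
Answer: 9/70756 ≈ 0.00012720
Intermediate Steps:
w = 11 (w = 6 + 5 = 11)
W = -12
P = -2 (P = 9 - (3 + 4*(-2 + 4)) = 9 - (3 + 4*2) = 9 - (3 + 8) = 9 - 1*11 = 9 - 11 = -2)
m(k, T) = -3/266 (m(k, T) = 3/(-2 + (2*(-12))*11) = 3/(-2 - 24*11) = 3/(-2 - 264) = 3/(-266) = 3*(-1/266) = -3/266)
m((1 + 14)/(-5 - 6), P)**2 = (-3/266)**2 = 9/70756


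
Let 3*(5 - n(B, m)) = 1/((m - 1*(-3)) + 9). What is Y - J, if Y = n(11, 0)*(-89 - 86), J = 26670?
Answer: -991445/36 ≈ -27540.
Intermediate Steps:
n(B, m) = 5 - 1/(3*(12 + m)) (n(B, m) = 5 - 1/(3*((m - 1*(-3)) + 9)) = 5 - 1/(3*((m + 3) + 9)) = 5 - 1/(3*((3 + m) + 9)) = 5 - 1/(3*(12 + m)))
Y = -31325/36 (Y = ((179 + 15*0)/(3*(12 + 0)))*(-89 - 86) = ((⅓)*(179 + 0)/12)*(-175) = ((⅓)*(1/12)*179)*(-175) = (179/36)*(-175) = -31325/36 ≈ -870.14)
Y - J = -31325/36 - 1*26670 = -31325/36 - 26670 = -991445/36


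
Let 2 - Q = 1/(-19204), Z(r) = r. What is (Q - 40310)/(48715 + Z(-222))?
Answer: -774074831/931259572 ≈ -0.83121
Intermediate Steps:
Q = 38409/19204 (Q = 2 - 1/(-19204) = 2 - 1*(-1/19204) = 2 + 1/19204 = 38409/19204 ≈ 2.0001)
(Q - 40310)/(48715 + Z(-222)) = (38409/19204 - 40310)/(48715 - 222) = -774074831/19204/48493 = -774074831/19204*1/48493 = -774074831/931259572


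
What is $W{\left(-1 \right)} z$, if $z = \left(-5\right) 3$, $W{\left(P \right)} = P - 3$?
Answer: $60$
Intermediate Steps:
$W{\left(P \right)} = -3 + P$ ($W{\left(P \right)} = P - 3 = -3 + P$)
$z = -15$
$W{\left(-1 \right)} z = \left(-3 - 1\right) \left(-15\right) = \left(-4\right) \left(-15\right) = 60$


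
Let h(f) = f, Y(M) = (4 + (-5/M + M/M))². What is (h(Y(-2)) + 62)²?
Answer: 223729/16 ≈ 13983.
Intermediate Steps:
Y(M) = (5 - 5/M)² (Y(M) = (4 + (-5/M + 1))² = (4 + (1 - 5/M))² = (5 - 5/M)²)
(h(Y(-2)) + 62)² = (25*(-1 - 2)²/(-2)² + 62)² = (25*(¼)*(-3)² + 62)² = (25*(¼)*9 + 62)² = (225/4 + 62)² = (473/4)² = 223729/16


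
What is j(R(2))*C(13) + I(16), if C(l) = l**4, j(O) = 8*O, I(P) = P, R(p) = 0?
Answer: 16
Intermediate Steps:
j(R(2))*C(13) + I(16) = (8*0)*13**4 + 16 = 0*28561 + 16 = 0 + 16 = 16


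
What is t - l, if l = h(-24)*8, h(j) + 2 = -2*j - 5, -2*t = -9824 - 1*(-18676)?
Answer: -4754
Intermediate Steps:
t = -4426 (t = -(-9824 - 1*(-18676))/2 = -(-9824 + 18676)/2 = -½*8852 = -4426)
h(j) = -7 - 2*j (h(j) = -2 + (-2*j - 5) = -2 + (-5 - 2*j) = -7 - 2*j)
l = 328 (l = (-7 - 2*(-24))*8 = (-7 + 48)*8 = 41*8 = 328)
t - l = -4426 - 1*328 = -4426 - 328 = -4754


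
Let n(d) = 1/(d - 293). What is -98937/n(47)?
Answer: 24338502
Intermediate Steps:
n(d) = 1/(-293 + d)
-98937/n(47) = -98937/(1/(-293 + 47)) = -98937/(1/(-246)) = -98937/(-1/246) = -98937*(-246) = 24338502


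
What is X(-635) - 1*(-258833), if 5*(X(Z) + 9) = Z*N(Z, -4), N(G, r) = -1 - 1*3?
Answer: 259332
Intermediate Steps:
N(G, r) = -4 (N(G, r) = -1 - 3 = -4)
X(Z) = -9 - 4*Z/5 (X(Z) = -9 + (Z*(-4))/5 = -9 + (-4*Z)/5 = -9 - 4*Z/5)
X(-635) - 1*(-258833) = (-9 - 4/5*(-635)) - 1*(-258833) = (-9 + 508) + 258833 = 499 + 258833 = 259332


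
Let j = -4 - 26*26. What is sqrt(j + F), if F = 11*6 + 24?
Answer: I*sqrt(590) ≈ 24.29*I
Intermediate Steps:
j = -680 (j = -4 - 676 = -680)
F = 90 (F = 66 + 24 = 90)
sqrt(j + F) = sqrt(-680 + 90) = sqrt(-590) = I*sqrt(590)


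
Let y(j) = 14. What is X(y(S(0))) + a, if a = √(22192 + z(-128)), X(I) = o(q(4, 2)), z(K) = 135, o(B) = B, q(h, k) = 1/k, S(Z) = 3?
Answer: ½ + √22327 ≈ 149.92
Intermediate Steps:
X(I) = ½ (X(I) = 1/2 = ½)
a = √22327 (a = √(22192 + 135) = √22327 ≈ 149.42)
X(y(S(0))) + a = ½ + √22327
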